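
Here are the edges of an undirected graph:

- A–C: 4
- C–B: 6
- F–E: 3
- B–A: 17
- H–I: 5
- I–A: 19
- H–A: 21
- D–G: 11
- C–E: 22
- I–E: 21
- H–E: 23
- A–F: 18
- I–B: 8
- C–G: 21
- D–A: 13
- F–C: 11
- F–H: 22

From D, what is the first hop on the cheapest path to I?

Compare a few routes:
D - A - C - B - I: 13+4+6+8 = 31
D - A - I: 13+19 = 32
The minimum is 31 via D - A - C - B - I.
So from D the first move is to A.

A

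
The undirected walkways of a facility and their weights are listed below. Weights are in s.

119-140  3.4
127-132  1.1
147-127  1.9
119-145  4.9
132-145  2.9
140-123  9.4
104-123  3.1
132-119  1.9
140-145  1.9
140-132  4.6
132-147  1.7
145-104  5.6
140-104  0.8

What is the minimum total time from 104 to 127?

6.5 s

Candidate routes:
104–140–119–132–127: 0.8+3.4+1.9+1.1 = 7.2
104–140–145–132–127: 0.8+1.9+2.9+1.1 = 6.7
104–140–132–147–127: 0.8+4.6+1.7+1.9 = 9
104–140–132–127: 0.8+4.6+1.1 = 6.5
Cheapest is 104–140–132–127 at 6.5 s.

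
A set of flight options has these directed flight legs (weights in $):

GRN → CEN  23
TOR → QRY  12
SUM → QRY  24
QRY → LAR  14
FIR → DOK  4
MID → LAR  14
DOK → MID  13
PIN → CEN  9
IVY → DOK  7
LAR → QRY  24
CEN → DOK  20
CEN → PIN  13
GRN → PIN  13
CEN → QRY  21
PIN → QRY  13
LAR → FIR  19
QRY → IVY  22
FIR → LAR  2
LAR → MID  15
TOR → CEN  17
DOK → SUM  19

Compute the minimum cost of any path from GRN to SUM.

$61

Running Dijkstra from GRN:
GRN: 0
PIN: 13  (via GRN)
CEN: 22  (via PIN)
QRY: 26  (via PIN)
LAR: 40  (via QRY)
DOK: 42  (via CEN)
IVY: 48  (via QRY)
MID: 55  (via LAR)
FIR: 59  (via LAR)
SUM: 61  (via DOK)
Shortest route: GRN–PIN–CEN–DOK–SUM = $61.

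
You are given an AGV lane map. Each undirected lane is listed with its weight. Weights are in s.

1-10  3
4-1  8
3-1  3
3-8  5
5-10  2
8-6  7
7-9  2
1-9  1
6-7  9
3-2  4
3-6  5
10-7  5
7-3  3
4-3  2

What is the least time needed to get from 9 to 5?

6 s

Enumerating some paths:
9 - 1 - 10 - 5: 1+3+2 = 6
9 - 7 - 10 - 5: 2+5+2 = 9
Cheapest is 9 - 1 - 10 - 5 at 6 s.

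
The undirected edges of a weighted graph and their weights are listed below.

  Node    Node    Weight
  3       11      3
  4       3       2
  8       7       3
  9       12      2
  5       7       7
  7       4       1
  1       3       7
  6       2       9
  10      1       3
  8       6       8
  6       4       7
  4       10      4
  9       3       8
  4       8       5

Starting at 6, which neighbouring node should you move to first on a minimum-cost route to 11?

4

Enumerating some paths:
6–8–7–4–3–11: 8+3+1+2+3 = 17
6–4–3–11: 7+2+3 = 12
6–8–4–3–11: 8+5+2+3 = 18
Cheapest is 6–4–3–11 at 12.
So from 6 the first move is to 4.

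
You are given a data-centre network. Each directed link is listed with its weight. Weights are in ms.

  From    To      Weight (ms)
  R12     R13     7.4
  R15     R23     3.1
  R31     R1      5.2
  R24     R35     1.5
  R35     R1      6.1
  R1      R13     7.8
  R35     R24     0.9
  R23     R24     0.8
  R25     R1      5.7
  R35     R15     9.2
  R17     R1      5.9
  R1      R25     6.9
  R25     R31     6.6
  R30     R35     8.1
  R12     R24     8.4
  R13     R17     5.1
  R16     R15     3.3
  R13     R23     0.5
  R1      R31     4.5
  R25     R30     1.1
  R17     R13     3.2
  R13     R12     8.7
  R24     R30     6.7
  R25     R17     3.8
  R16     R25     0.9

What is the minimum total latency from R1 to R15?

Compare a few routes:
R1 - R25 - R17 - R13 - R23 - R24 - R35 - R15: 6.9+3.8+3.2+0.5+0.8+1.5+9.2 = 25.9
R1 - R13 - R23 - R24 - R35 - R15: 7.8+0.5+0.8+1.5+9.2 = 19.8
R1 - R13 - R23 - R24 - R30 - R35 - R15: 7.8+0.5+0.8+6.7+8.1+9.2 = 33.1
R1 - R25 - R30 - R35 - R15: 6.9+1.1+8.1+9.2 = 25.3
Cheapest is R1 - R13 - R23 - R24 - R35 - R15 at 19.8 ms.

19.8 ms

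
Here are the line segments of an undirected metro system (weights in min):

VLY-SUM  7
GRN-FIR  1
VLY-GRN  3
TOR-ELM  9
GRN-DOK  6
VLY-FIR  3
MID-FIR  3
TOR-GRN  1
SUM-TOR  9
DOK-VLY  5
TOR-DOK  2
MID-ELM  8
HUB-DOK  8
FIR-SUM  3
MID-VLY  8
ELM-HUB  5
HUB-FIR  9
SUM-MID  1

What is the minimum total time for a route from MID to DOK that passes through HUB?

Best MID to HUB: MID–FIR–HUB costing 12
Shortest HUB→DOK: HUB–DOK = 8
Total via HUB: 12 + 8 = 20 min.

20 min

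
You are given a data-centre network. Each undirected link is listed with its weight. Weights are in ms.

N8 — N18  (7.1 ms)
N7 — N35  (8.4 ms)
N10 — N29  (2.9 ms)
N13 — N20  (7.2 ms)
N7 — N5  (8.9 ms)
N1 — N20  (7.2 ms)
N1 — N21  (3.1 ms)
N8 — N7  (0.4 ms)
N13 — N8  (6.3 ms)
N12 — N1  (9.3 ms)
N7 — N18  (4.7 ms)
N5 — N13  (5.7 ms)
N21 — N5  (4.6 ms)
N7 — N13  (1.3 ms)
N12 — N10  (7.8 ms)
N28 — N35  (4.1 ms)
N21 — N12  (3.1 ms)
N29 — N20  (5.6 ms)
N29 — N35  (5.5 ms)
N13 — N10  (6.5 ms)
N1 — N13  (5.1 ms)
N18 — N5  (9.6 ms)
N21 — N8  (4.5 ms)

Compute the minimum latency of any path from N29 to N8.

Candidate routes:
N29–N35–N7–N8: 5.5+8.4+0.4 = 14.3
N29–N10–N13–N7–N8: 2.9+6.5+1.3+0.4 = 11.1
The minimum is 11.1 ms via N29–N10–N13–N7–N8.

11.1 ms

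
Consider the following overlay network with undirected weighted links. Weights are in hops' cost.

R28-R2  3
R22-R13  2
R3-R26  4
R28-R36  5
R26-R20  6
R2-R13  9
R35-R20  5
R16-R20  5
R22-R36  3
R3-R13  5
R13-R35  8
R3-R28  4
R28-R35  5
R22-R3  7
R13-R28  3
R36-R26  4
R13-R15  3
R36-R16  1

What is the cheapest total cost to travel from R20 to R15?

14 hops' cost

Running Dijkstra from R20:
R20: 0
R35: 5  (via R20)
R16: 5  (via R20)
R26: 6  (via R20)
R36: 6  (via R16)
R22: 9  (via R36)
R28: 10  (via R35)
R3: 10  (via R26)
R13: 11  (via R22)
R2: 13  (via R28)
R15: 14  (via R13)
Shortest route: R20–R16–R36–R22–R13–R15 = 14 hops' cost.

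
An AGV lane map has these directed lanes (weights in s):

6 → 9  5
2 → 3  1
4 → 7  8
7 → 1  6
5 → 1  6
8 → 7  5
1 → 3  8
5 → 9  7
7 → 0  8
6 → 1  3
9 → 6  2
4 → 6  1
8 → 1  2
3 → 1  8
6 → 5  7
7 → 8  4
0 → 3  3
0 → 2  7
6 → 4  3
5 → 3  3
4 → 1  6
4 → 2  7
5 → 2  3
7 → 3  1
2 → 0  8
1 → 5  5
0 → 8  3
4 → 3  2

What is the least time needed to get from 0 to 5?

10 s

Compare a few routes:
0 → 8 → 1 → 5: 3+2+5 = 10
0 → 3 → 1 → 5: 3+8+5 = 16
The minimum is 10 s via 0 → 8 → 1 → 5.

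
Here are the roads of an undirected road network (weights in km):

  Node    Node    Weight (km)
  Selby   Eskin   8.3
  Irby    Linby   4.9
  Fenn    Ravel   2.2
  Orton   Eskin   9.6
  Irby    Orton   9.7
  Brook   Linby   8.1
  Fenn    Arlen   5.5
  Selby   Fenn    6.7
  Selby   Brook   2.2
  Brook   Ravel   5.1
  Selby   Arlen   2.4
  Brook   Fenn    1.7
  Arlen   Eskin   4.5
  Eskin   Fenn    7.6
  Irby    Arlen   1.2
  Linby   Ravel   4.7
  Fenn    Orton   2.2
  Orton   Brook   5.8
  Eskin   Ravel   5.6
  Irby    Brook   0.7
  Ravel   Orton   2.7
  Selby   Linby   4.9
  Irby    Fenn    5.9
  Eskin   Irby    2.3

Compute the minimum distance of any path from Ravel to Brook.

3.9 km

Enumerating some paths:
Ravel - Orton - Brook: 2.7+5.8 = 8.5
Ravel - Fenn - Brook: 2.2+1.7 = 3.9
Ravel - Orton - Fenn - Brook: 2.7+2.2+1.7 = 6.6
Ravel - Brook: 5.1 = 5.1
The minimum is 3.9 km via Ravel - Fenn - Brook.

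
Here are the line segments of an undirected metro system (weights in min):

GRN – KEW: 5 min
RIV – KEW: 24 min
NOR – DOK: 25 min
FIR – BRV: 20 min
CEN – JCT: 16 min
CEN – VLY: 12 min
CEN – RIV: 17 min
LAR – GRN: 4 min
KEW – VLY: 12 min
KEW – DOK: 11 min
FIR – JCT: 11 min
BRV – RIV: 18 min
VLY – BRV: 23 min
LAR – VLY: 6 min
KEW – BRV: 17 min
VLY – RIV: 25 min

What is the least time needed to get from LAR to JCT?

34 min

Running Dijkstra from LAR:
LAR: 0
GRN: 4  (via LAR)
VLY: 6  (via LAR)
KEW: 9  (via GRN)
CEN: 18  (via VLY)
DOK: 20  (via KEW)
BRV: 26  (via KEW)
RIV: 31  (via VLY)
JCT: 34  (via CEN)
Shortest route: LAR–VLY–CEN–JCT = 34 min.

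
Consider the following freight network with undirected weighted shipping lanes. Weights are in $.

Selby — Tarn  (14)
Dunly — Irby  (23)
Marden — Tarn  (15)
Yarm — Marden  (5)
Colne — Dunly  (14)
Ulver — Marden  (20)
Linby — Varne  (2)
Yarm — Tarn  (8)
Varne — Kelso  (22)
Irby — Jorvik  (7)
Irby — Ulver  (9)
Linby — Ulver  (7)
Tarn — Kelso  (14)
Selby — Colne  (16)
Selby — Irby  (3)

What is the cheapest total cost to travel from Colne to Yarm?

Shortest distances from Colne:
Colne: 0
Dunly: 14  (via Colne)
Selby: 16  (via Colne)
Irby: 19  (via Selby)
Jorvik: 26  (via Irby)
Ulver: 28  (via Irby)
Tarn: 30  (via Selby)
Linby: 35  (via Ulver)
Varne: 37  (via Linby)
Yarm: 38  (via Tarn)
Shortest route: Colne → Selby → Tarn → Yarm = $38.

$38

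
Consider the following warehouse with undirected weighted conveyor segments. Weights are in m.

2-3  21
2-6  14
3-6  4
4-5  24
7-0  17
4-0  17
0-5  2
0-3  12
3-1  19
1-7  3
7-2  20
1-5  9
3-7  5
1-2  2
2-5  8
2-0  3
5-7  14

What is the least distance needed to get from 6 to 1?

12 m

Shortest distances from 6:
6: 0
3: 4  (via 6)
7: 9  (via 3)
1: 12  (via 7)
Shortest route: 6 → 3 → 7 → 1 = 12 m.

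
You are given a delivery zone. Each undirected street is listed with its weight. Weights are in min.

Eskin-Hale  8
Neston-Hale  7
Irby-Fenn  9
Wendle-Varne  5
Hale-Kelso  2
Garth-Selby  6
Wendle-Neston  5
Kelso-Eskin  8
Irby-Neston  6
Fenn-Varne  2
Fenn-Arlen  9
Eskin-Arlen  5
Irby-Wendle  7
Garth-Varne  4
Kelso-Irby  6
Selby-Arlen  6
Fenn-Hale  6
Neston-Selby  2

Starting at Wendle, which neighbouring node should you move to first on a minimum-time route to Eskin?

Neston

Compare a few routes:
Wendle–Neston–Hale–Eskin: 5+7+8 = 20
Wendle–Varne–Fenn–Arlen–Eskin: 5+2+9+5 = 21
Wendle–Neston–Selby–Arlen–Eskin: 5+2+6+5 = 18
The minimum is 18 min via Wendle–Neston–Selby–Arlen–Eskin.
So from Wendle the first move is to Neston.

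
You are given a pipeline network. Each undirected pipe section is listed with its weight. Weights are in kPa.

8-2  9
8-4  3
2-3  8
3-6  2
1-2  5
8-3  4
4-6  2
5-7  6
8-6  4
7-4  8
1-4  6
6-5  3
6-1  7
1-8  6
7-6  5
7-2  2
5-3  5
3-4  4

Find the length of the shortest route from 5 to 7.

6 kPa

Settle nodes by increasing distance from 5:
5: 0
6: 3  (via 5)
3: 5  (via 5)
4: 5  (via 6)
7: 6  (via 5)
Shortest route: 5 → 7 = 6 kPa.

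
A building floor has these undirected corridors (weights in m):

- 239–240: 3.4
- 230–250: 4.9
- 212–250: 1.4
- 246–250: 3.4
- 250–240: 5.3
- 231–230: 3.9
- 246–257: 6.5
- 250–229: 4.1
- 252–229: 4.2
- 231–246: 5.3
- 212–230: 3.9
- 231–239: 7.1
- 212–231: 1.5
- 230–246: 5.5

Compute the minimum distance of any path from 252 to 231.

11.2 m

Compare a few routes:
252 - 229 - 250 - 246 - 231: 4.2+4.1+3.4+5.3 = 17
252 - 229 - 250 - 212 - 231: 4.2+4.1+1.4+1.5 = 11.2
252 - 229 - 250 - 212 - 230 - 231: 4.2+4.1+1.4+3.9+3.9 = 17.5
252 - 229 - 250 - 230 - 231: 4.2+4.1+4.9+3.9 = 17.1
The minimum is 11.2 m via 252 - 229 - 250 - 212 - 231.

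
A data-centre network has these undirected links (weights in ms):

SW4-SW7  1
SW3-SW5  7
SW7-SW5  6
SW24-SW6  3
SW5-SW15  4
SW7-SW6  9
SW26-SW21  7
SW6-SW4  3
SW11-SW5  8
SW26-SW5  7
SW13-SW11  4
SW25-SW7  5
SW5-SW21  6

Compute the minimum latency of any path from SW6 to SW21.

Compare a few routes:
SW6 - SW7 - SW5 - SW21: 9+6+6 = 21
SW6 - SW4 - SW7 - SW5 - SW21: 3+1+6+6 = 16
Cheapest is SW6 - SW4 - SW7 - SW5 - SW21 at 16 ms.

16 ms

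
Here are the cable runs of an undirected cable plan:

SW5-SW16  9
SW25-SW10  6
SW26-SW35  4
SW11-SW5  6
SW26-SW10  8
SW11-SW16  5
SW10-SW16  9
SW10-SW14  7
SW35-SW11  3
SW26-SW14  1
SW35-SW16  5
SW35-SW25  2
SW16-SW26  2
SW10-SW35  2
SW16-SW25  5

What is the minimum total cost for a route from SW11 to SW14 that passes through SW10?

12

Shortest SW11→SW10: SW11 → SW35 → SW10 = 5
Shortest SW10→SW14: SW10 → SW14 = 7
Total via SW10: 5 + 7 = 12.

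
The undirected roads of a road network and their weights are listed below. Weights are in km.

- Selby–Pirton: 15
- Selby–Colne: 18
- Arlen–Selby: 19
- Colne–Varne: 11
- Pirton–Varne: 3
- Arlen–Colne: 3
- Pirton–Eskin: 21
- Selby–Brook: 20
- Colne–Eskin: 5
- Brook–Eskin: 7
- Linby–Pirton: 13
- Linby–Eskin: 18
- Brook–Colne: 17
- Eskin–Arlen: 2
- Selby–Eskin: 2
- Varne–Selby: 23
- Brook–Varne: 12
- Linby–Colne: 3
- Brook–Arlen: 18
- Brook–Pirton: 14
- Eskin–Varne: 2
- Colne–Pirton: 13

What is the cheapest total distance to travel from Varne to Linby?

10 km

Settle nodes by increasing distance from Varne:
Varne: 0
Eskin: 2  (via Varne)
Pirton: 3  (via Varne)
Selby: 4  (via Eskin)
Arlen: 4  (via Eskin)
Colne: 7  (via Eskin)
Brook: 9  (via Eskin)
Linby: 10  (via Colne)
Shortest route: Varne–Eskin–Colne–Linby = 10 km.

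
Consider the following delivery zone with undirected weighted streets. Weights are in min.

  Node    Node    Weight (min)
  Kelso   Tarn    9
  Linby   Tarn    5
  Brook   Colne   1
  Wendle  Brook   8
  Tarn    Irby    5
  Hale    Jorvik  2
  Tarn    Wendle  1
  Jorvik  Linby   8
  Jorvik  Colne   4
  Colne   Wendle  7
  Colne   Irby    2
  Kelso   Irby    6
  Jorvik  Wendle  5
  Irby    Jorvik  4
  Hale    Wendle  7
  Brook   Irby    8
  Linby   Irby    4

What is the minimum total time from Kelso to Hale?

Running Dijkstra from Kelso:
Kelso: 0
Irby: 6  (via Kelso)
Colne: 8  (via Irby)
Tarn: 9  (via Kelso)
Brook: 9  (via Colne)
Jorvik: 10  (via Irby)
Linby: 10  (via Irby)
Wendle: 10  (via Tarn)
Hale: 12  (via Jorvik)
Shortest route: Kelso → Irby → Jorvik → Hale = 12 min.

12 min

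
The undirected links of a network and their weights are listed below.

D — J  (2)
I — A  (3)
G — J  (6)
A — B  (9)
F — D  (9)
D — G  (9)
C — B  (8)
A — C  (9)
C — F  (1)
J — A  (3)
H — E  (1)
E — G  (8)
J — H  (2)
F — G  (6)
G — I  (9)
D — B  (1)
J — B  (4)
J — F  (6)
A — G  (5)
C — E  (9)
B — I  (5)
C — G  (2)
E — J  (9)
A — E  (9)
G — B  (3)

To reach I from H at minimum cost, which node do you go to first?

Compare a few routes:
H–J–A–I: 2+3+3 = 8
H–J–D–B–I: 2+2+1+5 = 10
H–J–B–I: 2+4+5 = 11
The minimum is 8 via H–J–A–I.
So from H the first move is to J.

J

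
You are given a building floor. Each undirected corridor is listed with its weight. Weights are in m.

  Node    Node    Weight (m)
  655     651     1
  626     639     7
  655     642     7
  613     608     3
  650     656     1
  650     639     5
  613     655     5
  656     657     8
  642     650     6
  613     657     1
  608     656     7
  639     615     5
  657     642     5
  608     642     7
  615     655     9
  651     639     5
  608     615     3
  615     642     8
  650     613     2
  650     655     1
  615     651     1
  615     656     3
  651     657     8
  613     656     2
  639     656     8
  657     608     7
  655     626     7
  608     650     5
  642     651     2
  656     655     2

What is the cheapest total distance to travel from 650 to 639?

5 m

Running Dijkstra from 650:
650: 0
655: 1  (via 650)
656: 1  (via 650)
651: 2  (via 655)
613: 2  (via 650)
657: 3  (via 613)
615: 3  (via 651)
642: 4  (via 651)
608: 5  (via 650)
639: 5  (via 650)
Shortest route: 650–639 = 5 m.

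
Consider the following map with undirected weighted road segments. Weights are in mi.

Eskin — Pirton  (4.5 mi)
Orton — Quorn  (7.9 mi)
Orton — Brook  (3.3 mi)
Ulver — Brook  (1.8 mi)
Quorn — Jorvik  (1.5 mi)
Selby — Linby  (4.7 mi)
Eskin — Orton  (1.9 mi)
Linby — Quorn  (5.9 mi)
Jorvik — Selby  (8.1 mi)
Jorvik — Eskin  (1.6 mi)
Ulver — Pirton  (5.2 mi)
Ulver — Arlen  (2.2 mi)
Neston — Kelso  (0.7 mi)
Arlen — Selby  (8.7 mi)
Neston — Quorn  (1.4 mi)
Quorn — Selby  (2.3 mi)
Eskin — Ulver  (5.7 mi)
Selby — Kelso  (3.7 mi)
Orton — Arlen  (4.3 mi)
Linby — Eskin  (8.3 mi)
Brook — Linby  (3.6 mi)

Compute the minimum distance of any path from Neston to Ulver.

Shortest distances from Neston:
Neston: 0
Kelso: 0.7  (via Neston)
Quorn: 1.4  (via Neston)
Jorvik: 2.9  (via Quorn)
Selby: 3.7  (via Quorn)
Eskin: 4.5  (via Jorvik)
Orton: 6.4  (via Eskin)
Linby: 7.3  (via Quorn)
Pirton: 9  (via Eskin)
Brook: 9.7  (via Orton)
Ulver: 10.2  (via Eskin)
Shortest route: Neston → Quorn → Jorvik → Eskin → Ulver = 10.2 mi.

10.2 mi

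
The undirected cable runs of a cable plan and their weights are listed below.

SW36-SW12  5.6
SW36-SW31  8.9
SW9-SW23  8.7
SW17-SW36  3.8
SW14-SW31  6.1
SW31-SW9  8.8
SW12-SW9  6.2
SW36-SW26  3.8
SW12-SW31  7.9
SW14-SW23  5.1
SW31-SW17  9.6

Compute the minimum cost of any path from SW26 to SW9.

Shortest distances from SW26:
SW26: 0
SW36: 3.8  (via SW26)
SW17: 7.6  (via SW36)
SW12: 9.4  (via SW36)
SW31: 12.7  (via SW36)
SW9: 15.6  (via SW12)
Shortest route: SW26 → SW36 → SW12 → SW9 = 15.6.

15.6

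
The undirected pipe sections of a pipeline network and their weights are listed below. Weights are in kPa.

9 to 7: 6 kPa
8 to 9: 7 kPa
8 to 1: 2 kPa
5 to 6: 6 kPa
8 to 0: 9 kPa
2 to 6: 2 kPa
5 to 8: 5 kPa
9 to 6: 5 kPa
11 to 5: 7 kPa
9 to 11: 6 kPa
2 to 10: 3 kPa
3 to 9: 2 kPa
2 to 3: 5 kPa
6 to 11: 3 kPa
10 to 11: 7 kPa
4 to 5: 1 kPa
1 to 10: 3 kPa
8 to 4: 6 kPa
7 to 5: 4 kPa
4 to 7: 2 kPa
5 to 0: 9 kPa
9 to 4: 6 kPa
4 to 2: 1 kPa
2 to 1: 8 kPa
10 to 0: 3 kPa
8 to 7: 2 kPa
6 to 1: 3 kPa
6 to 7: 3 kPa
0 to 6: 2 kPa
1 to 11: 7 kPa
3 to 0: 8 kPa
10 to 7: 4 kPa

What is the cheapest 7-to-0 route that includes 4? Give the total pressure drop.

Best 7 to 4: 7–4 costing 2
Shortest 4→0: 4–2–6–0 = 5
Total via 4: 2 + 5 = 7 kPa.

7 kPa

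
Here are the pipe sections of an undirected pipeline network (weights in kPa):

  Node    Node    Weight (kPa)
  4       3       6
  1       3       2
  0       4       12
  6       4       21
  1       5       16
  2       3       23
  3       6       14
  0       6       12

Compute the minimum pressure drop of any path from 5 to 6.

32 kPa

Shortest distances from 5:
5: 0
1: 16  (via 5)
3: 18  (via 1)
4: 24  (via 3)
6: 32  (via 3)
Shortest route: 5–1–3–6 = 32 kPa.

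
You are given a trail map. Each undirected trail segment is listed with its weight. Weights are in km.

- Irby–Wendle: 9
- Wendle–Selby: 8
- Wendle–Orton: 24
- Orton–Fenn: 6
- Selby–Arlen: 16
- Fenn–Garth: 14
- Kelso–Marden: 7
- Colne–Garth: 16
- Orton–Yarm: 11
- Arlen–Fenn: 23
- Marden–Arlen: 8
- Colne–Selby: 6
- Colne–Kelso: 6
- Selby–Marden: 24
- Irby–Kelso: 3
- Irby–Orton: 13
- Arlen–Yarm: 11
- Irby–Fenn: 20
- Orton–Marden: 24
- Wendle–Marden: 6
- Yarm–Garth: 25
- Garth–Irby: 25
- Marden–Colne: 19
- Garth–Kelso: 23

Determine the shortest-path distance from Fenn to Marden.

Shortest distances from Fenn:
Fenn: 0
Orton: 6  (via Fenn)
Garth: 14  (via Fenn)
Yarm: 17  (via Orton)
Irby: 19  (via Orton)
Kelso: 22  (via Irby)
Arlen: 23  (via Fenn)
Wendle: 28  (via Irby)
Colne: 28  (via Kelso)
Marden: 29  (via Kelso)
Shortest route: Fenn → Orton → Irby → Kelso → Marden = 29 km.

29 km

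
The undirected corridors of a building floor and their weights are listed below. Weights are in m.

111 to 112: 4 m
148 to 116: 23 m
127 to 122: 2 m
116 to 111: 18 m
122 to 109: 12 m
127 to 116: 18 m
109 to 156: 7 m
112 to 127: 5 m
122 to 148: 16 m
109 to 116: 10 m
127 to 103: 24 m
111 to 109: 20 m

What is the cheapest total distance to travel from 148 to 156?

35 m

Settle nodes by increasing distance from 148:
148: 0
122: 16  (via 148)
127: 18  (via 122)
112: 23  (via 127)
116: 23  (via 148)
111: 27  (via 112)
109: 28  (via 122)
156: 35  (via 109)
Shortest route: 148 → 122 → 109 → 156 = 35 m.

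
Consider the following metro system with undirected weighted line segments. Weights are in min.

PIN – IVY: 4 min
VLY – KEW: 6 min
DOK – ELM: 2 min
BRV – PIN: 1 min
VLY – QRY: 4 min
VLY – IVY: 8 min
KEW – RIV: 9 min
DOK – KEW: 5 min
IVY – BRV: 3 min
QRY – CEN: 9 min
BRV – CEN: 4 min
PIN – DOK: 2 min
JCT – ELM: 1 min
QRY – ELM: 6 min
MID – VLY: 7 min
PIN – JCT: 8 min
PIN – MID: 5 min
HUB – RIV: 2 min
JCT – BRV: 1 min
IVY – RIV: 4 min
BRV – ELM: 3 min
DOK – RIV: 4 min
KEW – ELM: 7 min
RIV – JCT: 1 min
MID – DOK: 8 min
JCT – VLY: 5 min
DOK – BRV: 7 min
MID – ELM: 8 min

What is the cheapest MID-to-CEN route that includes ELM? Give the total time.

14 min

Shortest MID→ELM: MID–ELM = 8
Shortest ELM→CEN: ELM–JCT–BRV–CEN = 6
Total via ELM: 8 + 6 = 14 min.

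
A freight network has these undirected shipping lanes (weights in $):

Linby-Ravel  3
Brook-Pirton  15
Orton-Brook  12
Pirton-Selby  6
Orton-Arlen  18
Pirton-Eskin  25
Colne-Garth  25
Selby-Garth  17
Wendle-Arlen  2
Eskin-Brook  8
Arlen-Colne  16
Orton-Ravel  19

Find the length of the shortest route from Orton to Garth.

Candidate routes:
Orton–Brook–Pirton–Selby–Garth: 12+15+6+17 = 50
Orton–Brook–Eskin–Pirton–Selby–Garth: 12+8+25+6+17 = 68
Orton–Arlen–Colne–Garth: 18+16+25 = 59
Cheapest is Orton–Brook–Pirton–Selby–Garth at $50.

$50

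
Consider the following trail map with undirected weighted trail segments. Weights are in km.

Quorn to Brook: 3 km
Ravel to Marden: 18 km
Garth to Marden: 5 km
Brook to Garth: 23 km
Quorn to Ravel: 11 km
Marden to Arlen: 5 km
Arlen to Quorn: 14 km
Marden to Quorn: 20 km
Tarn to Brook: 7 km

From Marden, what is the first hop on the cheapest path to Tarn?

Candidate routes:
Marden–Quorn–Brook–Tarn: 20+3+7 = 30
Marden–Arlen–Quorn–Brook–Tarn: 5+14+3+7 = 29
Cheapest is Marden–Arlen–Quorn–Brook–Tarn at 29 km.
So from Marden the first move is to Arlen.

Arlen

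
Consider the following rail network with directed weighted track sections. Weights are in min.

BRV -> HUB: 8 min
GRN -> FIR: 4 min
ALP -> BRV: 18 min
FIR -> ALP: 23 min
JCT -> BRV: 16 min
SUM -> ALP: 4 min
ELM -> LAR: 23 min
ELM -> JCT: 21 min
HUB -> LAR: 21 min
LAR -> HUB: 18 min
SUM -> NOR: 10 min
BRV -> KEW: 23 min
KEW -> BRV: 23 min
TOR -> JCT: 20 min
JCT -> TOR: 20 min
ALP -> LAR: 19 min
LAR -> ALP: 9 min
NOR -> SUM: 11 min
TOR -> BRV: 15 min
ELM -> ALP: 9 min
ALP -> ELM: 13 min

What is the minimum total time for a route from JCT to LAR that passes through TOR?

Best JCT to TOR: JCT → TOR costing 20
Shortest TOR→LAR: TOR → BRV → HUB → LAR = 44
Total via TOR: 20 + 44 = 64 min.

64 min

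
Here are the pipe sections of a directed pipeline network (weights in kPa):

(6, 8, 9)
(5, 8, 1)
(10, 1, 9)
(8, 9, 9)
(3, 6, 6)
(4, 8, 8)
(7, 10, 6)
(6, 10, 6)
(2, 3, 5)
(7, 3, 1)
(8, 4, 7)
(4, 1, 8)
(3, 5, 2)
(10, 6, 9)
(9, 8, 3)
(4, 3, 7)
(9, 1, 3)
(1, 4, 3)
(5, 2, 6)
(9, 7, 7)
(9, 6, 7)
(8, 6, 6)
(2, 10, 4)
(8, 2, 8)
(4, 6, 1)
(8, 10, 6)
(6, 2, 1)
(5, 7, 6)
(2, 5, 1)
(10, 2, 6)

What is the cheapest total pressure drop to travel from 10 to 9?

17 kPa

Compare a few routes:
10 - 2 - 5 - 8 - 9: 6+1+1+9 = 17
10 - 6 - 2 - 5 - 8 - 9: 9+1+1+1+9 = 21
10 - 2 - 3 - 5 - 8 - 9: 6+5+2+1+9 = 23
10 - 1 - 4 - 6 - 2 - 5 - 8 - 9: 9+3+1+1+1+1+9 = 25
The minimum is 17 kPa via 10 - 2 - 5 - 8 - 9.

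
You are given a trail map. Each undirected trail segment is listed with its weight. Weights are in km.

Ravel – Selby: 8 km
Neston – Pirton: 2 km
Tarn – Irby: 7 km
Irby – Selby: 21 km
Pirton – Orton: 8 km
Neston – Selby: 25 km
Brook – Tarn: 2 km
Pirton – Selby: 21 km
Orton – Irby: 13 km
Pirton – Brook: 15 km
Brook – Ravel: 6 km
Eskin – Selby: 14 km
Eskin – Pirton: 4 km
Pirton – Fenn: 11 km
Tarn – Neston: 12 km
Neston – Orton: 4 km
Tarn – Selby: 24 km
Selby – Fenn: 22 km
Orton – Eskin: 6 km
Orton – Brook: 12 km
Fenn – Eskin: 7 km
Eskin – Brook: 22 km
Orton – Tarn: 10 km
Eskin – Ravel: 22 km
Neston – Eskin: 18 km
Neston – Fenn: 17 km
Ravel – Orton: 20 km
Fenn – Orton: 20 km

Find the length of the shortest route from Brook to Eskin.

Enumerating some paths:
Brook → Tarn → Neston → Pirton → Eskin: 2+12+2+4 = 20
Brook → Tarn → Orton → Neston → Pirton → Eskin: 2+10+4+2+4 = 22
Brook → Pirton → Eskin: 15+4 = 19
Brook → Orton → Eskin: 12+6 = 18
The minimum is 18 km via Brook → Orton → Eskin.

18 km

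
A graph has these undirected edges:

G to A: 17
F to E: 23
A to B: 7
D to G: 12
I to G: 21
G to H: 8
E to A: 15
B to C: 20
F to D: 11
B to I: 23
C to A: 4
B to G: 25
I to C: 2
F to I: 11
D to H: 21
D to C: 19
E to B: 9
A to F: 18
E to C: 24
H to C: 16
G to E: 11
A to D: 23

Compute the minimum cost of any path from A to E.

Settle nodes by increasing distance from A:
A: 0
C: 4  (via A)
I: 6  (via C)
B: 7  (via A)
E: 15  (via A)
Shortest route: A–E = 15.

15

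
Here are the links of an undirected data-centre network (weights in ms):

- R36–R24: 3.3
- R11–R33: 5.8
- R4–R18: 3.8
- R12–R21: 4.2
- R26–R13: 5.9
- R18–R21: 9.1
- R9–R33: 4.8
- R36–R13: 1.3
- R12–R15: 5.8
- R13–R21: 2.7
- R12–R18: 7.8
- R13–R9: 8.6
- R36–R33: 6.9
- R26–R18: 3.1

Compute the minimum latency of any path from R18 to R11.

23 ms

Settle nodes by increasing distance from R18:
R18: 0
R26: 3.1  (via R18)
R4: 3.8  (via R18)
R12: 7.8  (via R18)
R13: 9  (via R26)
R21: 9.1  (via R18)
R36: 10.3  (via R13)
R24: 13.6  (via R36)
R15: 13.6  (via R12)
R33: 17.2  (via R36)
R9: 17.6  (via R13)
R11: 23  (via R33)
Shortest route: R18–R26–R13–R36–R33–R11 = 23 ms.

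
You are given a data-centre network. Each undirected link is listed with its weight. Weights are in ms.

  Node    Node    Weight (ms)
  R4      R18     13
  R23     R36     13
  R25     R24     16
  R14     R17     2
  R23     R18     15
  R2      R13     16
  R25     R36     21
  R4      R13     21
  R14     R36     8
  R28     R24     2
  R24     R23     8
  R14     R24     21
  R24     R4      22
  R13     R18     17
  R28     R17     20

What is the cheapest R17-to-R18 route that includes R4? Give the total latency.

Best R17 to R4: R17–R28–R24–R4 costing 44
Shortest R4→R18: R4–R18 = 13
Total via R4: 44 + 13 = 57 ms.

57 ms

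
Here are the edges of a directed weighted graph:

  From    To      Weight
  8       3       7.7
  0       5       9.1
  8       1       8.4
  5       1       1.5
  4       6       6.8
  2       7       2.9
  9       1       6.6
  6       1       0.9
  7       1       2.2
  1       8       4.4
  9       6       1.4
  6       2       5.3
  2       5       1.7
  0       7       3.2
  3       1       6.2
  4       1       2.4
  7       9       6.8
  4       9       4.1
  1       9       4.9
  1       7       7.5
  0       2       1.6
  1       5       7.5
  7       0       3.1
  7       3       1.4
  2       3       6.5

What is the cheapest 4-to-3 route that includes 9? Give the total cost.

15.1

Shortest 4→9: 4–9 = 4.1
Shortest 9→3: 9–6–2–7–3 = 11
Total via 9: 4.1 + 11 = 15.1.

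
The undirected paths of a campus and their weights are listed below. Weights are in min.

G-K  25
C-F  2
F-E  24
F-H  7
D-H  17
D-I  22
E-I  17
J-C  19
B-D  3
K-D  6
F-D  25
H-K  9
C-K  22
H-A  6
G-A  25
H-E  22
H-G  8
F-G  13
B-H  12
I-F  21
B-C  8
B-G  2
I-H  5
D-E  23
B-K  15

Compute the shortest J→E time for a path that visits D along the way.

Shortest J→D: J–C–B–D = 30
Shortest D→E: D–E = 23
Total via D: 30 + 23 = 53 min.

53 min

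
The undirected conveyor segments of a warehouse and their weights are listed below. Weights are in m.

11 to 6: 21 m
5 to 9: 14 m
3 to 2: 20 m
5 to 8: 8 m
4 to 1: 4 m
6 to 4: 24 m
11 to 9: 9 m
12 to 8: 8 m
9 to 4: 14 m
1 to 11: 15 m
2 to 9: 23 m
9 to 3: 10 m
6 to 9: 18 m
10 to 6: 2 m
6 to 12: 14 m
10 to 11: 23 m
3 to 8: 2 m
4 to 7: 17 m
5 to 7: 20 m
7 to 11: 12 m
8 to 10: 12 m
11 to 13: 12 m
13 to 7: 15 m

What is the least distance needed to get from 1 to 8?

30 m

Compare a few routes:
1 → 4 → 9 → 3 → 8: 4+14+10+2 = 30
1 → 11 → 9 → 3 → 8: 15+9+10+2 = 36
1 → 4 → 9 → 5 → 8: 4+14+14+8 = 40
The minimum is 30 m via 1 → 4 → 9 → 3 → 8.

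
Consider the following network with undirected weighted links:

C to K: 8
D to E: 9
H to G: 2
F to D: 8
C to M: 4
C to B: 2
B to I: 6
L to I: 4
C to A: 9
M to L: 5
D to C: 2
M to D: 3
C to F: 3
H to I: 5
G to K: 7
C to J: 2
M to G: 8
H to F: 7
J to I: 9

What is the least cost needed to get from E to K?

19

Compare a few routes:
E–D–M–C–K: 9+3+4+8 = 24
E–D–C–K: 9+2+8 = 19
The minimum is 19 via E–D–C–K.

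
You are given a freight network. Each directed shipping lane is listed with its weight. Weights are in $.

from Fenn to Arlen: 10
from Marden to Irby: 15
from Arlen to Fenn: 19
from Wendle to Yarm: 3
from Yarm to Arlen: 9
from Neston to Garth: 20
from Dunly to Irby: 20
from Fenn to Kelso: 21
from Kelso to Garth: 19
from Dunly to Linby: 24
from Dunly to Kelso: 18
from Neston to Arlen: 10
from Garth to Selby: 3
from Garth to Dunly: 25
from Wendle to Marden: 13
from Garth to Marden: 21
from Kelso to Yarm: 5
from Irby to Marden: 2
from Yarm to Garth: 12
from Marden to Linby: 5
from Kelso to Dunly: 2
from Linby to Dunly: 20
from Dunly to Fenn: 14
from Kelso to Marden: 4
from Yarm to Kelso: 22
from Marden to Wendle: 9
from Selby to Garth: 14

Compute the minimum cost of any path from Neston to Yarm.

Enumerating some paths:
Neston–Garth–Marden–Wendle–Yarm: 20+21+9+3 = 53
Neston–Garth–Dunly–Kelso–Yarm: 20+25+18+5 = 68
Neston–Arlen–Fenn–Kelso–Yarm: 10+19+21+5 = 55
Neston–Arlen–Fenn–Kelso–Marden–Wendle–Yarm: 10+19+21+4+9+3 = 66
Cheapest is Neston–Garth–Marden–Wendle–Yarm at $53.

$53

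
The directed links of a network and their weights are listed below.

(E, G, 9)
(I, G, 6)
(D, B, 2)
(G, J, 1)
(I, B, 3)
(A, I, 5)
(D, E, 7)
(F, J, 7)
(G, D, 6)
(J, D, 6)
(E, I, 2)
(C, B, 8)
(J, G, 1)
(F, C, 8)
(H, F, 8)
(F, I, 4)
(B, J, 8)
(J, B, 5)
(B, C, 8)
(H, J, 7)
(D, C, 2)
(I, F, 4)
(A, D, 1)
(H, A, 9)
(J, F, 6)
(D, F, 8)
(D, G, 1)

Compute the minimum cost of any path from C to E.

Shortest distances from C:
C: 0
B: 8  (via C)
J: 16  (via B)
G: 17  (via J)
D: 22  (via J)
F: 22  (via J)
I: 26  (via F)
E: 29  (via D)
Shortest route: C → B → J → D → E = 29.

29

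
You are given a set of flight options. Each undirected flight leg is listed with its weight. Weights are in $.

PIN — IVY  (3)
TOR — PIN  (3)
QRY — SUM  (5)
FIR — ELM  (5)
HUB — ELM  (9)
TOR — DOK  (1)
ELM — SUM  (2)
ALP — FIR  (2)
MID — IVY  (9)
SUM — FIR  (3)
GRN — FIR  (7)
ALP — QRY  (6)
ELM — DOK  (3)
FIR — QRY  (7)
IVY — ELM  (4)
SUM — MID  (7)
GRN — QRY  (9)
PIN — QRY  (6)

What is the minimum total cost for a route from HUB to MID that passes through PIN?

$28

Shortest HUB→PIN: HUB → ELM → DOK → TOR → PIN = 16
Shortest PIN→MID: PIN → IVY → MID = 12
Total via PIN: 16 + 12 = $28.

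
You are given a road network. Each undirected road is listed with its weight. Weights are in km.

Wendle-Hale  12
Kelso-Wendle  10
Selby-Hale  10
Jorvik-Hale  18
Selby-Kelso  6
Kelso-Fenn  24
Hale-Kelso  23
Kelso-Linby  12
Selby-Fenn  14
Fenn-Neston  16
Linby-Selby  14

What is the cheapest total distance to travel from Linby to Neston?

Compare a few routes:
Linby - Selby - Fenn - Neston: 14+14+16 = 44
Linby - Kelso - Selby - Fenn - Neston: 12+6+14+16 = 48
The minimum is 44 km via Linby - Selby - Fenn - Neston.

44 km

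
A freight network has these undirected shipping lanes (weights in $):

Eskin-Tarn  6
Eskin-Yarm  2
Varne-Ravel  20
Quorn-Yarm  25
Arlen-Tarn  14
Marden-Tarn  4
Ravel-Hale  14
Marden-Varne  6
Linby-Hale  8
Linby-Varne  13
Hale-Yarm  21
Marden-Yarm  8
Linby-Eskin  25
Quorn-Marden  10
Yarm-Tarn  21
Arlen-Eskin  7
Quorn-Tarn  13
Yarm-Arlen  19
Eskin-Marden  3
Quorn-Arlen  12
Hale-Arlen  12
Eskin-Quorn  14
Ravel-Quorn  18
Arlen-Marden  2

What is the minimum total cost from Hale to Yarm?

$19

Running Dijkstra from Hale:
Hale: 0
Linby: 8  (via Hale)
Arlen: 12  (via Hale)
Marden: 14  (via Arlen)
Ravel: 14  (via Hale)
Eskin: 17  (via Marden)
Tarn: 18  (via Marden)
Yarm: 19  (via Eskin)
Shortest route: Hale → Arlen → Marden → Eskin → Yarm = $19.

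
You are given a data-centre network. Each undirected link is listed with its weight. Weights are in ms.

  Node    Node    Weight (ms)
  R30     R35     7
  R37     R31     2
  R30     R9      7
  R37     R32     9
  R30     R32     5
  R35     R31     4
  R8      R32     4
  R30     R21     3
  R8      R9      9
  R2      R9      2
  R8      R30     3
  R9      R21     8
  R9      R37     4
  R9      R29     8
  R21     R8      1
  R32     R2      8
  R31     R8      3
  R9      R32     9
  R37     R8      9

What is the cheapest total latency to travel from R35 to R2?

12 ms

Enumerating some paths:
R35–R31–R8–R9–R2: 4+3+9+2 = 18
R35–R30–R9–R2: 7+7+2 = 16
R35–R31–R37–R9–R2: 4+2+4+2 = 12
R35–R31–R8–R21–R9–R2: 4+3+1+8+2 = 18
The minimum is 12 ms via R35–R31–R37–R9–R2.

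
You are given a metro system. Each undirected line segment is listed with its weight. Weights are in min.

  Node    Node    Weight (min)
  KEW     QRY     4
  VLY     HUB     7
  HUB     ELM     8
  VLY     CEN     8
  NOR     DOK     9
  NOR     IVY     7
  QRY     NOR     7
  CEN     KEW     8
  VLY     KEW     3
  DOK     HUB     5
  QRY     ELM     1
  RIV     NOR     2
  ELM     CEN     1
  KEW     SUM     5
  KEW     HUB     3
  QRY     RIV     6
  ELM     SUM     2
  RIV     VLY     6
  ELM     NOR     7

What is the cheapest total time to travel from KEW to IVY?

Candidate routes:
KEW → QRY → RIV → NOR → IVY: 4+6+2+7 = 19
KEW → QRY → NOR → IVY: 4+7+7 = 18
The minimum is 18 min via KEW → QRY → NOR → IVY.

18 min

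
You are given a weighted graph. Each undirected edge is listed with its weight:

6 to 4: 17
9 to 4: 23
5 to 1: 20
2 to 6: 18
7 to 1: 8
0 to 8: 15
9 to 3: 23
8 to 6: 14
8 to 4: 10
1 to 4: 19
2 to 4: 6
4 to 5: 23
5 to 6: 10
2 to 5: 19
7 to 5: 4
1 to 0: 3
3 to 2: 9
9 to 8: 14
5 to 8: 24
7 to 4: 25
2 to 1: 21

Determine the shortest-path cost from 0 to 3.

33

Compare a few routes:
0–1–2–3: 3+21+9 = 33
0–1–4–2–3: 3+19+6+9 = 37
Cheapest is 0–1–2–3 at 33.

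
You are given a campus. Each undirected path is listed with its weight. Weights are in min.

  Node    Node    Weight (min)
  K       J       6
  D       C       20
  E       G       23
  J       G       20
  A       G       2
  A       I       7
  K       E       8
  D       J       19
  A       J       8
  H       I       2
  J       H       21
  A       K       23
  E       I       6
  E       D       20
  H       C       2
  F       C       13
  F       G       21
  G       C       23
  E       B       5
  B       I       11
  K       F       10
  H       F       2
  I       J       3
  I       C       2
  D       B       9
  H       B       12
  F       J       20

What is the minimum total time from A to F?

11 min

Running Dijkstra from A:
A: 0
G: 2  (via A)
I: 7  (via A)
J: 8  (via A)
C: 9  (via I)
H: 9  (via I)
F: 11  (via H)
Shortest route: A → I → H → F = 11 min.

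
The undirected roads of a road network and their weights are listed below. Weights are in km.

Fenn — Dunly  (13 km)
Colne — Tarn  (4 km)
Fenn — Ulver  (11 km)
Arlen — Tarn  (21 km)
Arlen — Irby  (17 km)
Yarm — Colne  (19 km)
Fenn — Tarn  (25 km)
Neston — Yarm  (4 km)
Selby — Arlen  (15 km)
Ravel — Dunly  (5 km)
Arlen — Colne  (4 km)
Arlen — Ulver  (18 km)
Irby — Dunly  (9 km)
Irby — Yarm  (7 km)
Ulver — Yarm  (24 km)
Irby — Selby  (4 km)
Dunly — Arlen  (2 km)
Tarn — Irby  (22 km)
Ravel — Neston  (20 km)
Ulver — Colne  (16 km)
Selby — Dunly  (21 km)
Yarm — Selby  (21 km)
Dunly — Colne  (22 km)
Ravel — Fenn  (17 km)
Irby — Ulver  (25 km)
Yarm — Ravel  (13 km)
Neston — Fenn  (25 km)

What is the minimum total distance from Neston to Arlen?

22 km

Compare a few routes:
Neston–Yarm–Ravel–Dunly–Arlen: 4+13+5+2 = 24
Neston–Ravel–Dunly–Arlen: 20+5+2 = 27
Neston–Yarm–Irby–Dunly–Arlen: 4+7+9+2 = 22
The minimum is 22 km via Neston–Yarm–Irby–Dunly–Arlen.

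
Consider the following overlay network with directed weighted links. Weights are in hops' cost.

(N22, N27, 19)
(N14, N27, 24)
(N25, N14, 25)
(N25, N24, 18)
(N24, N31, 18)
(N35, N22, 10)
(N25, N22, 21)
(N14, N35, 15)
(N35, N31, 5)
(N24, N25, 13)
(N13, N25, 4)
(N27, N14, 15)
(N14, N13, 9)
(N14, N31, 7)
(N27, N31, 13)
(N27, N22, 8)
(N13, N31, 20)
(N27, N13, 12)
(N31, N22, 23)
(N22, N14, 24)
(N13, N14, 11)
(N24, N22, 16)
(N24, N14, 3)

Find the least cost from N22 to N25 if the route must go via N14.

37 hops' cost

Shortest N22→N14: N22–N14 = 24
Best N14 to N25: N14–N13–N25 costing 13
Total via N14: 24 + 13 = 37 hops' cost.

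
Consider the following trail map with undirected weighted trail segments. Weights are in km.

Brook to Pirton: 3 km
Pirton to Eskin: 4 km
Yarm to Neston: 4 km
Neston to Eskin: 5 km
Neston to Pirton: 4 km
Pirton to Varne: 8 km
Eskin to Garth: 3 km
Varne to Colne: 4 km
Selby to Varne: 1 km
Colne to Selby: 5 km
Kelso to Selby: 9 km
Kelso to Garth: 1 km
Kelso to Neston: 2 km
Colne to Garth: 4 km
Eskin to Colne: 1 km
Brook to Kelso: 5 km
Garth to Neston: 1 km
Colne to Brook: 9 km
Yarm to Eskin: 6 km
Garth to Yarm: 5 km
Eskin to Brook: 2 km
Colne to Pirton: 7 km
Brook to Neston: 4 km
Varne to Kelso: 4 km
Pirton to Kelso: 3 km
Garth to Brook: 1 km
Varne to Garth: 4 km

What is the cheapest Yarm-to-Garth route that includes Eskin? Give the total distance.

9 km

Shortest Yarm→Eskin: Yarm–Eskin = 6
Shortest Eskin→Garth: Eskin–Garth = 3
Total via Eskin: 6 + 3 = 9 km.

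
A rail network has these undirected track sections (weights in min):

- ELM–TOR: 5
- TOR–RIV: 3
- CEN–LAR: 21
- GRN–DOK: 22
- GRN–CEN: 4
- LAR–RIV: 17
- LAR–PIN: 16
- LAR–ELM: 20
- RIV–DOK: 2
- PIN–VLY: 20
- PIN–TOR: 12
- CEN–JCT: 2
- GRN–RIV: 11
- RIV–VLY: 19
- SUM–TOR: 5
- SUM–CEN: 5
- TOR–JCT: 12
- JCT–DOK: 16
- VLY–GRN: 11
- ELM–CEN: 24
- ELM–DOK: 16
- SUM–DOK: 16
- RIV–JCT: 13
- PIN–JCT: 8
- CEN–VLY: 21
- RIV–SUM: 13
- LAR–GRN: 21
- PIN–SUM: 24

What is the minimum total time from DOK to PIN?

Running Dijkstra from DOK:
DOK: 0
RIV: 2  (via DOK)
TOR: 5  (via RIV)
ELM: 10  (via TOR)
SUM: 10  (via TOR)
GRN: 13  (via RIV)
CEN: 15  (via SUM)
JCT: 15  (via RIV)
PIN: 17  (via TOR)
Shortest route: DOK → RIV → TOR → PIN = 17 min.

17 min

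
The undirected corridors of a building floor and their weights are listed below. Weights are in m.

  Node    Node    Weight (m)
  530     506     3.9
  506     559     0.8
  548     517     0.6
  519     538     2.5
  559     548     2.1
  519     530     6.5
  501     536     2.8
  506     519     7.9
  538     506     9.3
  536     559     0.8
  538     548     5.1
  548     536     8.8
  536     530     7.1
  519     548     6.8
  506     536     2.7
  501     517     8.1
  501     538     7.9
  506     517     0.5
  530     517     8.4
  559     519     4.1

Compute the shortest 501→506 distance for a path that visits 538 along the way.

14.1 m

Best 501 to 538: 501–538 costing 7.9
Best 538 to 506: 538–548–517–506 costing 6.2
Total via 538: 7.9 + 6.2 = 14.1 m.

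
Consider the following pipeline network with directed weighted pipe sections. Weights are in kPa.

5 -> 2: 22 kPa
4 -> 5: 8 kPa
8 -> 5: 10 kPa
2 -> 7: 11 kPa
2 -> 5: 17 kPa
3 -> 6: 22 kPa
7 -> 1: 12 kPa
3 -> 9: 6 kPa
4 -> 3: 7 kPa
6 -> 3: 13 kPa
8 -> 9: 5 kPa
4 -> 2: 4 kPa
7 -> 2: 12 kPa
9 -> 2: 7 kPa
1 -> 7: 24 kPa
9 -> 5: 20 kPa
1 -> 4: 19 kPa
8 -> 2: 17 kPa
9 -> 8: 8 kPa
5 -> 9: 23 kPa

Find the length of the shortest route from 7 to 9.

44 kPa

Compare a few routes:
7–1–4–5–9: 12+19+8+23 = 62
7–2–5–9: 12+17+23 = 52
7–1–4–3–9: 12+19+7+6 = 44
Cheapest is 7–1–4–3–9 at 44 kPa.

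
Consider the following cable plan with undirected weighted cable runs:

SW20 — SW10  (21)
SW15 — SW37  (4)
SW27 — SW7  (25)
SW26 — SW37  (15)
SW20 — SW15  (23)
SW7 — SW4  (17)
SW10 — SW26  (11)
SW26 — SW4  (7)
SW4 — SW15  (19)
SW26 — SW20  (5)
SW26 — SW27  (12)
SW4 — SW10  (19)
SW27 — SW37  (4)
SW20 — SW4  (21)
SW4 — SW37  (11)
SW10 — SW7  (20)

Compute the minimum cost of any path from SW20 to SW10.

Settle nodes by increasing distance from SW20:
SW20: 0
SW26: 5  (via SW20)
SW4: 12  (via SW26)
SW10: 16  (via SW26)
Shortest route: SW20–SW26–SW10 = 16.

16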